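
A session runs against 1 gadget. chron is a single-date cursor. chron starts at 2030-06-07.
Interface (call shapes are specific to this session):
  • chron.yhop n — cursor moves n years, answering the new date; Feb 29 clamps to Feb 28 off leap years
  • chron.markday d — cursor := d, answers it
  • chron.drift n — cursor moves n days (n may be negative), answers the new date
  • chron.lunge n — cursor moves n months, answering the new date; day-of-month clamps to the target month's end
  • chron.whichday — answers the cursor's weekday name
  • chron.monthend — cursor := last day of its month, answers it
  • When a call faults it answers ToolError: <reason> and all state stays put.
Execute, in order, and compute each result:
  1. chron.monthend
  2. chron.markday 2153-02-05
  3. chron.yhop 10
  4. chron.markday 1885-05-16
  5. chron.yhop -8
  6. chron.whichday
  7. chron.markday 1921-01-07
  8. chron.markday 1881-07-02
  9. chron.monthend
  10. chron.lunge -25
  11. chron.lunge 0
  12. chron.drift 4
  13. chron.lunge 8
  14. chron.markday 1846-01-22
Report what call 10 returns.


I call chron.monthend, giving 2030-06-30.
I call chron.markday using d=2153-02-05, and observe 2153-02-05.
I use chron.yhop using n=10, which returns 2163-02-05.
Now I run chron.markday using d=1885-05-16, and observe 1885-05-16.
I run chron.yhop using n=-8, → 1877-05-16.
Calling chron.whichday, giving Wednesday.
I call chron.markday using d=1921-01-07, yielding 1921-01-07.
Calling chron.markday using d=1881-07-02, yielding 1881-07-02.
Invoking chron.monthend, and see 1881-07-31.
Using chron.lunge using n=-25, which returns 1879-06-30.
Next I call chron.lunge using n=0, → 1879-06-30.
I use chron.drift using n=4, giving 1879-07-04.
I run chron.lunge using n=8, yielding 1880-03-04.
I call chron.markday using d=1846-01-22, yielding 1846-01-22.

Answer: 1879-06-30


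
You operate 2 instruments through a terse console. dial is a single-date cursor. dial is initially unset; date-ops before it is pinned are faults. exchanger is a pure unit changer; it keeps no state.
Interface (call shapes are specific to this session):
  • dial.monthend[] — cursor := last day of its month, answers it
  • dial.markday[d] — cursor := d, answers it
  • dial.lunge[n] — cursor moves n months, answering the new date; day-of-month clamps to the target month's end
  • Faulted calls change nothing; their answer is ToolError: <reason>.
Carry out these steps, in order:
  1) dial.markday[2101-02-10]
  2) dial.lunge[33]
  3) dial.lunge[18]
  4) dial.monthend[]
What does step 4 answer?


% dial.markday d: 2101-02-10
  2101-02-10
% dial.lunge n: 33
  2103-11-10
% dial.lunge n: 18
  2105-05-10
% dial.monthend
  2105-05-31

Answer: 2105-05-31


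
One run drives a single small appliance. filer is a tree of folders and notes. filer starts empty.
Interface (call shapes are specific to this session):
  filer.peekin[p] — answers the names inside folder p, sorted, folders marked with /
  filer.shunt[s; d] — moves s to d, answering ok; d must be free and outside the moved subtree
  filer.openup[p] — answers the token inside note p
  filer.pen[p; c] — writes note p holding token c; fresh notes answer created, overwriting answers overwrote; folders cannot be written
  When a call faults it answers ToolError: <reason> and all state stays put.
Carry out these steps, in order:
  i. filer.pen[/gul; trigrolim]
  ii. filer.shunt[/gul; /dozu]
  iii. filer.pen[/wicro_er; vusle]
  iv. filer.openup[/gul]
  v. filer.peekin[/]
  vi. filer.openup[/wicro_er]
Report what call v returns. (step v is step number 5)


Answer: [dozu, wicro_er]

Derivation:
Then filer.pen with /gul, trigrolim, — result: created.
I use filer.shunt with /gul, /dozu, which returns ok.
Then filer.pen with /wicro_er, vusle, and observe created.
Calling filer.openup with /gul, giving ToolError: not found.
I try filer.peekin with /, which returns [dozu, wicro_er].
Using filer.openup with /wicro_er, — result: vusle.


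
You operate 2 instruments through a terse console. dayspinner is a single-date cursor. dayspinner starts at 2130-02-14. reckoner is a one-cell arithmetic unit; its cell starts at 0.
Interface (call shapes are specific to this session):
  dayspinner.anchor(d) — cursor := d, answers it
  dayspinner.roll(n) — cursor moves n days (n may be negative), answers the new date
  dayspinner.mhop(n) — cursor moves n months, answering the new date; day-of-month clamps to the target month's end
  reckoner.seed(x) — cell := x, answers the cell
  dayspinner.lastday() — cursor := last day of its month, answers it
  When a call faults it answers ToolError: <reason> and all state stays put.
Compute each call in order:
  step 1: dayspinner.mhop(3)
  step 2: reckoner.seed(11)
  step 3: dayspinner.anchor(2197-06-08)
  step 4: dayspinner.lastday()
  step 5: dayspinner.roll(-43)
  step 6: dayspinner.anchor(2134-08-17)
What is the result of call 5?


Answer: 2197-05-18

Derivation:
Calling dayspinner.mhop using n: 3, giving 2130-05-14.
Using reckoner.seed using x: 11: 11.
I call dayspinner.anchor using d: 2197-06-08, giving 2197-06-08.
Then dayspinner.lastday(), and see 2197-06-30.
Using dayspinner.roll using n: -43, and observe 2197-05-18.
Using dayspinner.anchor using d: 2134-08-17: 2134-08-17.


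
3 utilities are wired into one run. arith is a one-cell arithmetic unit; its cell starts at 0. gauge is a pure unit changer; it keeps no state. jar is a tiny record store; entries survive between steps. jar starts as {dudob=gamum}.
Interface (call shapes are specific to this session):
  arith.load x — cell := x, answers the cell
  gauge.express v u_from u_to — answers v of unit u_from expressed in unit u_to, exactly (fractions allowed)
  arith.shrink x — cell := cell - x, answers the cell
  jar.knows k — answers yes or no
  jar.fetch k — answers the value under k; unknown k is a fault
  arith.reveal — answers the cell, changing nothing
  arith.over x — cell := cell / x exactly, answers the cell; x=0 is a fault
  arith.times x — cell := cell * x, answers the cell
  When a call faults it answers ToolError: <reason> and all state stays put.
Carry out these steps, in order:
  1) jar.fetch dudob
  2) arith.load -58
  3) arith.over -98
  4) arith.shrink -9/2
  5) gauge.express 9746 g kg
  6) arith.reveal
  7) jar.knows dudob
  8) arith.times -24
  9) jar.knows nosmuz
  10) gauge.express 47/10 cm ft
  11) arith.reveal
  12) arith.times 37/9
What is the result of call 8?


% jar.fetch k→dudob
:: gamum
% arith.load x→-58
:: -58
% arith.over x→-98
:: 29/49
% arith.shrink x→-9/2
:: 499/98
% gauge.express v→9746 u_from→g u_to→kg
:: 4873/500
% arith.reveal
:: 499/98
% jar.knows k→dudob
:: yes
% arith.times x→-24
:: -5988/49
% jar.knows k→nosmuz
:: no
% gauge.express v→47/10 u_from→cm u_to→ft
:: 235/1524
% arith.reveal
:: -5988/49
% arith.times x→37/9
:: -73852/147

Answer: -5988/49


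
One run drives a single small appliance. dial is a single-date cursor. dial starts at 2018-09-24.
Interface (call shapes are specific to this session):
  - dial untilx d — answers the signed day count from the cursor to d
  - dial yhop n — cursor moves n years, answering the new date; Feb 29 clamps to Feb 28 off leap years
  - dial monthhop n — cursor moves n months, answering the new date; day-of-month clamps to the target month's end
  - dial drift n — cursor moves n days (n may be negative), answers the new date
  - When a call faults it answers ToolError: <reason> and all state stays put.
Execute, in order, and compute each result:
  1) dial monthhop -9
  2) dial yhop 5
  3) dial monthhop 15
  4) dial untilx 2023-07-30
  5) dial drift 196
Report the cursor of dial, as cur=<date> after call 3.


! dial monthhop(n→-9) : 2017-12-24
! dial yhop(n→5) : 2022-12-24
! dial monthhop(n→15) : 2024-03-24
! dial untilx(d→2023-07-30) : -238
! dial drift(n→196) : 2024-10-06

Answer: cur=2024-03-24


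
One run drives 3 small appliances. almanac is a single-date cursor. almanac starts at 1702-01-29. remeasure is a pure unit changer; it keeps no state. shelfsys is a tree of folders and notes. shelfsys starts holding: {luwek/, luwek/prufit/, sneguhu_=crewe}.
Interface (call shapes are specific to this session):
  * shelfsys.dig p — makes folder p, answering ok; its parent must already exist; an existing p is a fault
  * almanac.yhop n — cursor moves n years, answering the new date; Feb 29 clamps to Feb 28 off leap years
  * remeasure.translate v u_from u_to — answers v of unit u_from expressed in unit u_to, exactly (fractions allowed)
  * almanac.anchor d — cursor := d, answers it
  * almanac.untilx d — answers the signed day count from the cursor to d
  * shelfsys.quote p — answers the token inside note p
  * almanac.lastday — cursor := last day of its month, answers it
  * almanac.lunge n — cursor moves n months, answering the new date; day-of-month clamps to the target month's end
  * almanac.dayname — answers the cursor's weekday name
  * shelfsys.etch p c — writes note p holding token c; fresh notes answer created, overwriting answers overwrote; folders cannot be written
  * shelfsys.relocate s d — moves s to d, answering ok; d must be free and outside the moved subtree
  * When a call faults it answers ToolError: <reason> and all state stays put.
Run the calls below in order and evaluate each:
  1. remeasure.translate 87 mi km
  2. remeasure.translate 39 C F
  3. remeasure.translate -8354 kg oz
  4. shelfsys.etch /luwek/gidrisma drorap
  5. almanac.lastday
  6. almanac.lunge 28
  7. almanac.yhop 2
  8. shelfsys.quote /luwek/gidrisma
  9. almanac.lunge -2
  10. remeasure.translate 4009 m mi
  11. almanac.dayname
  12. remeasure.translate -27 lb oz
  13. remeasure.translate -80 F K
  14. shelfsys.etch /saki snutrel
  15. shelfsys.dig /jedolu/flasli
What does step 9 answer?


Answer: 1706-03-31

Derivation:
-- 1. translate(v='87', u_from='mi', u_to='km') -> 2187702/15625
-- 2. translate(v='39', u_from='C', u_to='F') -> 511/5
-- 3. translate(v='-8354', u_from='kg', u_to='oz') -> -13366400000000/45359237
-- 4. etch(p='/luwek/gidrisma', c='drorap') -> created
-- 5. lastday() -> 1702-01-31
-- 6. lunge(n='28') -> 1704-05-31
-- 7. yhop(n='2') -> 1706-05-31
-- 8. quote(p='/luwek/gidrisma') -> drorap
-- 9. lunge(n='-2') -> 1706-03-31
-- 10. translate(v='4009', u_from='m', u_to='mi') -> 501125/201168
-- 11. dayname() -> Wednesday
-- 12. translate(v='-27', u_from='lb', u_to='oz') -> -432
-- 13. translate(v='-80', u_from='F', u_to='K') -> 37967/180
-- 14. etch(p='/saki', c='snutrel') -> created
-- 15. dig(p='/jedolu/flasli') -> ToolError: no parent


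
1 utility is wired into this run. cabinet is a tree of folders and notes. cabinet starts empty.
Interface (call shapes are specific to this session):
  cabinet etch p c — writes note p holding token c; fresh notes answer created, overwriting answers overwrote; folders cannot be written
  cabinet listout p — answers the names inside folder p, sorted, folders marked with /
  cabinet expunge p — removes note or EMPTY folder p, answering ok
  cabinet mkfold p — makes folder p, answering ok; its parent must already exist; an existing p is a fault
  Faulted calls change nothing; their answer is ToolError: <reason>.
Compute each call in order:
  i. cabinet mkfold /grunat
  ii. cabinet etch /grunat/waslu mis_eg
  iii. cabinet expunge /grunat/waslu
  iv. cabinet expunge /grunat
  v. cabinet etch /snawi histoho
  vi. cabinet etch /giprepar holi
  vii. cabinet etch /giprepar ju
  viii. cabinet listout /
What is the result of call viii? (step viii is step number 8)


Answer: [giprepar, snawi]

Derivation:
% 1. cabinet mkfold(/grunat) == ok
% 2. cabinet etch(/grunat/waslu, mis_eg) == created
% 3. cabinet expunge(/grunat/waslu) == ok
% 4. cabinet expunge(/grunat) == ok
% 5. cabinet etch(/snawi, histoho) == created
% 6. cabinet etch(/giprepar, holi) == created
% 7. cabinet etch(/giprepar, ju) == overwrote
% 8. cabinet listout(/) == [giprepar, snawi]


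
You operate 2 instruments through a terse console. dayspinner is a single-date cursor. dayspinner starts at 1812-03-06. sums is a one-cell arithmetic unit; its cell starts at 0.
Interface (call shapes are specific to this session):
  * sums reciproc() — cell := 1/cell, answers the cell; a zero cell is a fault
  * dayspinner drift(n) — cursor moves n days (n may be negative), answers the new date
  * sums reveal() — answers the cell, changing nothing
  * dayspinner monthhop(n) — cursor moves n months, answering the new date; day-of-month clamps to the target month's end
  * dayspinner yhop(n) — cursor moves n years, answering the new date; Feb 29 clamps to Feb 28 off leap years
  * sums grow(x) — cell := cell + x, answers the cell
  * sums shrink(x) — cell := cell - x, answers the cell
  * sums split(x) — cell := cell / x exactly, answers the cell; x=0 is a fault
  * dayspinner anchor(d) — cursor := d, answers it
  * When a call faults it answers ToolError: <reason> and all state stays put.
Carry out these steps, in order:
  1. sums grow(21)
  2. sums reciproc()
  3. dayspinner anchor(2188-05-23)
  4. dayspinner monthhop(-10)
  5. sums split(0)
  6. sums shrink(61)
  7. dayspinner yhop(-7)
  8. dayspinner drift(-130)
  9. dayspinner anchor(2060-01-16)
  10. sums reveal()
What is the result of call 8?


Answer: 2180-03-15

Derivation:
>> sums grow(x=21)
<< 21
>> sums reciproc()
<< 1/21
>> dayspinner anchor(d=2188-05-23)
<< 2188-05-23
>> dayspinner monthhop(n=-10)
<< 2187-07-23
>> sums split(x=0)
<< ToolError: division by zero
>> sums shrink(x=61)
<< -1280/21
>> dayspinner yhop(n=-7)
<< 2180-07-23
>> dayspinner drift(n=-130)
<< 2180-03-15
>> dayspinner anchor(d=2060-01-16)
<< 2060-01-16
>> sums reveal()
<< -1280/21


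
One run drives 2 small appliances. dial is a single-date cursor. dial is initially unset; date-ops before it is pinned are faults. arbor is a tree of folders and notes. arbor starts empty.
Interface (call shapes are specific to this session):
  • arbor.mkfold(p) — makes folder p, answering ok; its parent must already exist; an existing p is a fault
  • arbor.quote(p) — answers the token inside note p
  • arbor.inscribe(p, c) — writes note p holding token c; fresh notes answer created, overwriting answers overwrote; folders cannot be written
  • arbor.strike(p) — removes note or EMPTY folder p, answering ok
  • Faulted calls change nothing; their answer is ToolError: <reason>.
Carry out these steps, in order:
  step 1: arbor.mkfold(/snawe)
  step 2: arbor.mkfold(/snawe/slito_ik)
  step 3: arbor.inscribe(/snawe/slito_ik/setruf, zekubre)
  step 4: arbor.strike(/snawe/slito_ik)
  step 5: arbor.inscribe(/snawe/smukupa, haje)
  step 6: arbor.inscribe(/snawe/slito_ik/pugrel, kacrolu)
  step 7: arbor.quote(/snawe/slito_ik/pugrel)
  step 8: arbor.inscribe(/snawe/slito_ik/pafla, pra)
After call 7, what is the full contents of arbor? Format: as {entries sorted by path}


Answer: {snawe/, snawe/slito_ik/, snawe/slito_ik/pugrel=kacrolu, snawe/slito_ik/setruf=zekubre, snawe/smukupa=haje}

Derivation:
·→ mkfold(p: /snawe)
·← ok
·→ mkfold(p: /snawe/slito_ik)
·← ok
·→ inscribe(p: /snawe/slito_ik/setruf, c: zekubre)
·← created
·→ strike(p: /snawe/slito_ik)
·← ToolError: not empty
·→ inscribe(p: /snawe/smukupa, c: haje)
·← created
·→ inscribe(p: /snawe/slito_ik/pugrel, c: kacrolu)
·← created
·→ quote(p: /snawe/slito_ik/pugrel)
·← kacrolu
·→ inscribe(p: /snawe/slito_ik/pafla, c: pra)
·← created


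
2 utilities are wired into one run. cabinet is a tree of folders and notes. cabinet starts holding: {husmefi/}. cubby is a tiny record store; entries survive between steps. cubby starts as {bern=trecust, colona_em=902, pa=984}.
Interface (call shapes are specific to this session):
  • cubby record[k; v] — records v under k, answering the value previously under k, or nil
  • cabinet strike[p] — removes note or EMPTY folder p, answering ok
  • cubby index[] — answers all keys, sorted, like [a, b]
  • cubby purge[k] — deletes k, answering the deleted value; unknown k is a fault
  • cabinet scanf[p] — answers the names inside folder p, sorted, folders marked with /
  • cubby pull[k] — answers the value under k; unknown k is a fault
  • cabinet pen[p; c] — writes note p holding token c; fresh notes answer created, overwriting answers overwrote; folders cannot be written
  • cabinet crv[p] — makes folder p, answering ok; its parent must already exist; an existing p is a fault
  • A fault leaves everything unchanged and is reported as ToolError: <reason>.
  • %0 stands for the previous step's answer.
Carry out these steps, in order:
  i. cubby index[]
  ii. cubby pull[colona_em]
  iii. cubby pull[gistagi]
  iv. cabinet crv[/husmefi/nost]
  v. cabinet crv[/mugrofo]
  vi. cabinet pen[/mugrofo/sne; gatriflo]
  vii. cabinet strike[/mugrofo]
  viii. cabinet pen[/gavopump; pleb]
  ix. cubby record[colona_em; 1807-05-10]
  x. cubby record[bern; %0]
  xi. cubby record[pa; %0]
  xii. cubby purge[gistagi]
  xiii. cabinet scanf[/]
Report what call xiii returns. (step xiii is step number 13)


;; 1. cubby index() => [bern, colona_em, pa]
;; 2. cubby pull(k=colona_em) => 902
;; 3. cubby pull(k=gistagi) => ToolError: no such key gistagi
;; 4. cabinet crv(p=/husmefi/nost) => ok
;; 5. cabinet crv(p=/mugrofo) => ok
;; 6. cabinet pen(p=/mugrofo/sne, c=gatriflo) => created
;; 7. cabinet strike(p=/mugrofo) => ToolError: not empty
;; 8. cabinet pen(p=/gavopump, c=pleb) => created
;; 9. cubby record(k=colona_em, v=1807-05-10) => 902
;; 10. cubby record(k=bern, v=%0) => trecust
;; 11. cubby record(k=pa, v=%0) => 984
;; 12. cubby purge(k=gistagi) => ToolError: no such key gistagi
;; 13. cabinet scanf(p=/) => [gavopump, husmefi/, mugrofo/]

Answer: [gavopump, husmefi/, mugrofo/]


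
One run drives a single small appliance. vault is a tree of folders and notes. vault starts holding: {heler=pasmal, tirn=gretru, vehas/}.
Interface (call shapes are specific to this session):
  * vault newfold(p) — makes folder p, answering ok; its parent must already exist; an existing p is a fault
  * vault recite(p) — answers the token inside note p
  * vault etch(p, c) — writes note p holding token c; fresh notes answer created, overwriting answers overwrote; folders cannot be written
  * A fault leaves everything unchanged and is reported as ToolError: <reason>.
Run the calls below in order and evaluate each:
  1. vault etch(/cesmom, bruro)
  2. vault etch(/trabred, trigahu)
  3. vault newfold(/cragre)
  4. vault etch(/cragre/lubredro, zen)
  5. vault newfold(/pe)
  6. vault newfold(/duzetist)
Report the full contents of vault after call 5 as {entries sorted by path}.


Answer: {cesmom=bruro, cragre/, cragre/lubredro=zen, heler=pasmal, pe/, tirn=gretru, trabred=trigahu, vehas/}

Derivation:
# 1. vault etch(p='/cesmom', c='bruro') => created
# 2. vault etch(p='/trabred', c='trigahu') => created
# 3. vault newfold(p='/cragre') => ok
# 4. vault etch(p='/cragre/lubredro', c='zen') => created
# 5. vault newfold(p='/pe') => ok
# 6. vault newfold(p='/duzetist') => ok


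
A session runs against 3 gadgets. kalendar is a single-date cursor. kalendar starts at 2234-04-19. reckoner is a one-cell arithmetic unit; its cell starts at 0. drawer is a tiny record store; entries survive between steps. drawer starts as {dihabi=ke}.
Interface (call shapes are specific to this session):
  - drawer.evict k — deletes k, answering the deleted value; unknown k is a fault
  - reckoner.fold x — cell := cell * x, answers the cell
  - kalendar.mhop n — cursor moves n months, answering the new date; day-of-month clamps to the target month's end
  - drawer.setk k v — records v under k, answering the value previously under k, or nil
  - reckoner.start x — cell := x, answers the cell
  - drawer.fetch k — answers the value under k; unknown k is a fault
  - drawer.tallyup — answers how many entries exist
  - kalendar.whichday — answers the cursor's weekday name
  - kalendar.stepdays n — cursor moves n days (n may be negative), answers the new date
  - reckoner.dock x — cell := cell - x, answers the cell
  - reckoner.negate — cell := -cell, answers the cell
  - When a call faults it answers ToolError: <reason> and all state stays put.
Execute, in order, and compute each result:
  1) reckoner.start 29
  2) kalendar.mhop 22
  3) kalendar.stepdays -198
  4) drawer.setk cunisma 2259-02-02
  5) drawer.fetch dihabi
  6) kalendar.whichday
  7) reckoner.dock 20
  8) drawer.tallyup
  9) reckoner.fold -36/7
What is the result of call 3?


# 1. reckoner.start(29) ~> 29
# 2. kalendar.mhop(22) ~> 2236-02-19
# 3. kalendar.stepdays(-198) ~> 2235-08-05
# 4. drawer.setk(cunisma, 2259-02-02) ~> nil
# 5. drawer.fetch(dihabi) ~> ke
# 6. kalendar.whichday() ~> Wednesday
# 7. reckoner.dock(20) ~> 9
# 8. drawer.tallyup() ~> 2
# 9. reckoner.fold(-36/7) ~> -324/7

Answer: 2235-08-05


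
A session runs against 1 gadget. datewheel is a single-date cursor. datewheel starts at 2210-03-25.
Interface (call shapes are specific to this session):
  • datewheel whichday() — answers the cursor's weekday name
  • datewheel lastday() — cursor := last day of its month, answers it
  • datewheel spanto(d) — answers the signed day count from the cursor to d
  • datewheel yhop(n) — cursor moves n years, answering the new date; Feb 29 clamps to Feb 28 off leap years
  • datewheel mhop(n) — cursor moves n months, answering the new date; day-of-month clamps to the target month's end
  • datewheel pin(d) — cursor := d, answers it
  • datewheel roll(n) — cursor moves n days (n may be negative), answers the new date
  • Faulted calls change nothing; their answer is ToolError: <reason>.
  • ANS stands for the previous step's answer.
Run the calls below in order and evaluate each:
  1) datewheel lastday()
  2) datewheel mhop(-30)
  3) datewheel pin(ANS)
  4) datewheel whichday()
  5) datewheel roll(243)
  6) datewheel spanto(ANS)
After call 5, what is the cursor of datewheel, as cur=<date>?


Answer: cur=2208-05-30

Derivation:
-> datewheel lastday()
<- 2210-03-31
-> datewheel mhop(-30)
<- 2207-09-30
-> datewheel pin(ANS)
<- 2207-09-30
-> datewheel whichday()
<- Wednesday
-> datewheel roll(243)
<- 2208-05-30
-> datewheel spanto(ANS)
<- 0


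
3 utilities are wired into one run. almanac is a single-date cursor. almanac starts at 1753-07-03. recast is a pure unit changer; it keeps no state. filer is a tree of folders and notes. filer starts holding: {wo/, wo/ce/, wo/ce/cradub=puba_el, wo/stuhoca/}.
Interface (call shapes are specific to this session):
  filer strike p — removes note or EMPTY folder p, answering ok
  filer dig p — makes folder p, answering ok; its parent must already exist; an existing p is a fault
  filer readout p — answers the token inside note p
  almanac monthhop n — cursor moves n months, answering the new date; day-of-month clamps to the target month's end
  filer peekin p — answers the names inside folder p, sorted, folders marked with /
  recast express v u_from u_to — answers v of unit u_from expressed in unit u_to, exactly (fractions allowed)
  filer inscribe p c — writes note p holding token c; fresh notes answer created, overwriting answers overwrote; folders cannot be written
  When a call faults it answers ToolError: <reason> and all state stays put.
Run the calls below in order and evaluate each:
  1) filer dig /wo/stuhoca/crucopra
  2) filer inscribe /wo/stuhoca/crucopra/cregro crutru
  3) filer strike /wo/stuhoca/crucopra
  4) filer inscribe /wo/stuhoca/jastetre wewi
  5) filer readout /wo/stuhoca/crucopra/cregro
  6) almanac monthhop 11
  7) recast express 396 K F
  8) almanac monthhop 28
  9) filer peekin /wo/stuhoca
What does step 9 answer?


Answer: [crucopra/, jastetre]

Derivation:
// 1. filer dig(p: /wo/stuhoca/crucopra) == ok
// 2. filer inscribe(p: /wo/stuhoca/crucopra/cregro, c: crutru) == created
// 3. filer strike(p: /wo/stuhoca/crucopra) == ToolError: not empty
// 4. filer inscribe(p: /wo/stuhoca/jastetre, c: wewi) == created
// 5. filer readout(p: /wo/stuhoca/crucopra/cregro) == crutru
// 6. almanac monthhop(n: 11) == 1754-06-03
// 7. recast express(v: 396, u_from: K, u_to: F) == 25313/100
// 8. almanac monthhop(n: 28) == 1756-10-03
// 9. filer peekin(p: /wo/stuhoca) == [crucopra/, jastetre]


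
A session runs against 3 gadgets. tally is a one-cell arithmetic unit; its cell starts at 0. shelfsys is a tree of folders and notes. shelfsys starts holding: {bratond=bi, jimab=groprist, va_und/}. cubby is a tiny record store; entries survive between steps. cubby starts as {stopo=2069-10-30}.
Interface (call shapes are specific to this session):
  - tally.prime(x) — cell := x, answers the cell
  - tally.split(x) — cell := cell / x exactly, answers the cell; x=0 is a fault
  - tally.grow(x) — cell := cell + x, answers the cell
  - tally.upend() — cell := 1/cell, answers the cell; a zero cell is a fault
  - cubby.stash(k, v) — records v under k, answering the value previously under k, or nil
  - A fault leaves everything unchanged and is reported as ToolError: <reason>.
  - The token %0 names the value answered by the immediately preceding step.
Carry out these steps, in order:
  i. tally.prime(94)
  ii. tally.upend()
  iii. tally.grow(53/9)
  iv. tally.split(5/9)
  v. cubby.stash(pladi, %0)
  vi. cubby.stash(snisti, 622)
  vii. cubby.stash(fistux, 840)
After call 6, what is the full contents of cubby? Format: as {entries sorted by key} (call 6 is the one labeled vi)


// tally.prime(x='94') : 94
// tally.upend() : 1/94
// tally.grow(x='53/9') : 4991/846
// tally.split(x='5/9') : 4991/470
// cubby.stash(k='pladi', v='%0') : nil
// cubby.stash(k='snisti', v='622') : nil
// cubby.stash(k='fistux', v='840') : nil

Answer: {pladi=4991/470, snisti=622, stopo=2069-10-30}


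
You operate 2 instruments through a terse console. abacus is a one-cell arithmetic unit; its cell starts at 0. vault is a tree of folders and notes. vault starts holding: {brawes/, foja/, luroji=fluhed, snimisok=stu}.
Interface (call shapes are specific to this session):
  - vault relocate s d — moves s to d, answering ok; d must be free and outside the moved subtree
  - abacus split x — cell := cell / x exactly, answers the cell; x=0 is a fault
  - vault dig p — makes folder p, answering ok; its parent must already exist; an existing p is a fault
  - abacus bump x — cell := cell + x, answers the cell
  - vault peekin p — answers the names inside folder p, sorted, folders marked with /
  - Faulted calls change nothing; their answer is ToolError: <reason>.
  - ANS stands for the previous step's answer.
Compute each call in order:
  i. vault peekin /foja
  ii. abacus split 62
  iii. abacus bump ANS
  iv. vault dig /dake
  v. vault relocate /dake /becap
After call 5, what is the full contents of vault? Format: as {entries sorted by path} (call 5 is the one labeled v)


! vault peekin(p: /foja) : []
! abacus split(x: 62) : 0
! abacus bump(x: ANS) : 0
! vault dig(p: /dake) : ok
! vault relocate(s: /dake, d: /becap) : ok

Answer: {becap/, brawes/, foja/, luroji=fluhed, snimisok=stu}


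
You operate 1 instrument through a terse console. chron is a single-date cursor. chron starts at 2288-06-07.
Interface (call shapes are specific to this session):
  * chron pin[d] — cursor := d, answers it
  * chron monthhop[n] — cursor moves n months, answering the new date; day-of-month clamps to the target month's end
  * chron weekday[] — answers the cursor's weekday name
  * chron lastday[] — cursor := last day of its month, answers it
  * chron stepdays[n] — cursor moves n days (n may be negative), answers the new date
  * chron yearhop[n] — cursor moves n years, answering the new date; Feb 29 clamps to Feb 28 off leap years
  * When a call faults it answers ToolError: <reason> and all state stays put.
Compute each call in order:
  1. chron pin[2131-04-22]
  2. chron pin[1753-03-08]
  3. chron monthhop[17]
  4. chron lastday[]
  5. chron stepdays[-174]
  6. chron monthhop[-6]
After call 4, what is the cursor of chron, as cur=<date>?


Answer: cur=1754-08-31

Derivation:
Do: chron pin[d→2131-04-22]
See: 2131-04-22
Do: chron pin[d→1753-03-08]
See: 1753-03-08
Do: chron monthhop[n→17]
See: 1754-08-08
Do: chron lastday[]
See: 1754-08-31
Do: chron stepdays[n→-174]
See: 1754-03-10
Do: chron monthhop[n→-6]
See: 1753-09-10


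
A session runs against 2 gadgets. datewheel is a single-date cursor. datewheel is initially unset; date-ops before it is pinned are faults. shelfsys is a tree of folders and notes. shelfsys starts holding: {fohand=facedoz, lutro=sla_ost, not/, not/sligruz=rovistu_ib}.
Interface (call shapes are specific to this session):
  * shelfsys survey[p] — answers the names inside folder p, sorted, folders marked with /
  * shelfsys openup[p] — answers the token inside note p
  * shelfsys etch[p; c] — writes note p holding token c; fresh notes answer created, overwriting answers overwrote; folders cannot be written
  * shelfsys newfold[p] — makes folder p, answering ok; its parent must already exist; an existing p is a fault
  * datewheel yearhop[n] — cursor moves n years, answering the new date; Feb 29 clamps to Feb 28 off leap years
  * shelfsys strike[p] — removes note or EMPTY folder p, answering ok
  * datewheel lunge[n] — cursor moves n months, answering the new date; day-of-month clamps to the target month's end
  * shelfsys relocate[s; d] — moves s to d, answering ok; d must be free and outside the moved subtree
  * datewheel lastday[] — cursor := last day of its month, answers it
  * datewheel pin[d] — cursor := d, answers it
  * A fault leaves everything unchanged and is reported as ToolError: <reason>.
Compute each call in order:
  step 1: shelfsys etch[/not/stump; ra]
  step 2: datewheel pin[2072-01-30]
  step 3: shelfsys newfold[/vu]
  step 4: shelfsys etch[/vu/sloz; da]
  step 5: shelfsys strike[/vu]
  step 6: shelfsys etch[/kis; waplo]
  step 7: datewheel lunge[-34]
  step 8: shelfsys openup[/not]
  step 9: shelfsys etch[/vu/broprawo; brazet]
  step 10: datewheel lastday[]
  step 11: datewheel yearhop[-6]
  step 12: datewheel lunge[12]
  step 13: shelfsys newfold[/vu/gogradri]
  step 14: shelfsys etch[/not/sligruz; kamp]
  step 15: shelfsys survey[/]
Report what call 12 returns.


Answer: 2064-03-31

Derivation:
-> shelfsys etch(p→/not/stump, c→ra)
<- created
-> datewheel pin(d→2072-01-30)
<- 2072-01-30
-> shelfsys newfold(p→/vu)
<- ok
-> shelfsys etch(p→/vu/sloz, c→da)
<- created
-> shelfsys strike(p→/vu)
<- ToolError: not empty
-> shelfsys etch(p→/kis, c→waplo)
<- created
-> datewheel lunge(n→-34)
<- 2069-03-30
-> shelfsys openup(p→/not)
<- ToolError: is a directory
-> shelfsys etch(p→/vu/broprawo, c→brazet)
<- created
-> datewheel lastday()
<- 2069-03-31
-> datewheel yearhop(n→-6)
<- 2063-03-31
-> datewheel lunge(n→12)
<- 2064-03-31
-> shelfsys newfold(p→/vu/gogradri)
<- ok
-> shelfsys etch(p→/not/sligruz, c→kamp)
<- overwrote
-> shelfsys survey(p→/)
<- [fohand, kis, lutro, not/, vu/]


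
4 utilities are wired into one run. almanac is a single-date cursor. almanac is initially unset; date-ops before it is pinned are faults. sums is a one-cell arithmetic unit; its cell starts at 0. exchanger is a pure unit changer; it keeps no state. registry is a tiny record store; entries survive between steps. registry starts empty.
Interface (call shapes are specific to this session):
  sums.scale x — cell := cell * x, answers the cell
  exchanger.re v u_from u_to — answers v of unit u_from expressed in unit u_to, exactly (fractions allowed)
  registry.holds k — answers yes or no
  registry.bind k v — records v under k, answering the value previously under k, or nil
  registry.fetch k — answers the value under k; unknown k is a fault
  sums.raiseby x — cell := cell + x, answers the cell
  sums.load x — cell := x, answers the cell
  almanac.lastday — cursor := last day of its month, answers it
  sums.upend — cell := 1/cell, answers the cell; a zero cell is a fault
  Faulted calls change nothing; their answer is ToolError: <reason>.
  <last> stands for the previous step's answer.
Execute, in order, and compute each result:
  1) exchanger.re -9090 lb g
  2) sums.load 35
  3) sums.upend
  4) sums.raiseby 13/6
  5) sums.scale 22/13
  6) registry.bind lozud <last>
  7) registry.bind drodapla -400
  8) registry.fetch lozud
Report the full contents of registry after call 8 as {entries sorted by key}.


Answer: {drodapla=-400, lozud=5071/1365}

Derivation:
>> exchanger.re(v→-9090, u_from→lb, u_to→g)
<< -41231546433/10000
>> sums.load(x→35)
<< 35
>> sums.upend()
<< 1/35
>> sums.raiseby(x→13/6)
<< 461/210
>> sums.scale(x→22/13)
<< 5071/1365
>> registry.bind(k→lozud, v→<last>)
<< nil
>> registry.bind(k→drodapla, v→-400)
<< nil
>> registry.fetch(k→lozud)
<< 5071/1365


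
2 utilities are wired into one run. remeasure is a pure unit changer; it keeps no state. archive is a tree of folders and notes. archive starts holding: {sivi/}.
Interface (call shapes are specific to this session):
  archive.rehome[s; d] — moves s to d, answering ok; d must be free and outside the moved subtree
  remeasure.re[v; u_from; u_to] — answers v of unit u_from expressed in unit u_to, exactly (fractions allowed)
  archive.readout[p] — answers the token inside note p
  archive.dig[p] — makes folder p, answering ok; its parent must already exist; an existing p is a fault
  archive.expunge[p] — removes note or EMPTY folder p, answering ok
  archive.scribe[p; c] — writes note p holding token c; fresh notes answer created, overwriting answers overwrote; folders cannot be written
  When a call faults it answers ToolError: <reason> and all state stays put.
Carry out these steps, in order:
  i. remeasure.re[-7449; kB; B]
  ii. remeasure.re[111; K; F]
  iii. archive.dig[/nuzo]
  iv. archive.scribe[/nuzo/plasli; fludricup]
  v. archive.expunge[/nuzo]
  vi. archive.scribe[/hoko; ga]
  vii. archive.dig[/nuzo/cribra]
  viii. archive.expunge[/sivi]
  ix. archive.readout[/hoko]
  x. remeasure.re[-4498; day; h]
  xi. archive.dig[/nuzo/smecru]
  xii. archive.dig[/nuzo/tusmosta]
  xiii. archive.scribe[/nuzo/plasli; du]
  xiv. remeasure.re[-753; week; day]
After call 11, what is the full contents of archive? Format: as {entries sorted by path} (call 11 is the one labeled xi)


> remeasure.re v=-7449 u_from=kB u_to=B
:: -7449000
> remeasure.re v=111 u_from=K u_to=F
:: -25987/100
> archive.dig p=/nuzo
:: ok
> archive.scribe p=/nuzo/plasli c=fludricup
:: created
> archive.expunge p=/nuzo
:: ToolError: not empty
> archive.scribe p=/hoko c=ga
:: created
> archive.dig p=/nuzo/cribra
:: ok
> archive.expunge p=/sivi
:: ok
> archive.readout p=/hoko
:: ga
> remeasure.re v=-4498 u_from=day u_to=h
:: -107952
> archive.dig p=/nuzo/smecru
:: ok
> archive.dig p=/nuzo/tusmosta
:: ok
> archive.scribe p=/nuzo/plasli c=du
:: overwrote
> remeasure.re v=-753 u_from=week u_to=day
:: -5271

Answer: {hoko=ga, nuzo/, nuzo/cribra/, nuzo/plasli=fludricup, nuzo/smecru/}


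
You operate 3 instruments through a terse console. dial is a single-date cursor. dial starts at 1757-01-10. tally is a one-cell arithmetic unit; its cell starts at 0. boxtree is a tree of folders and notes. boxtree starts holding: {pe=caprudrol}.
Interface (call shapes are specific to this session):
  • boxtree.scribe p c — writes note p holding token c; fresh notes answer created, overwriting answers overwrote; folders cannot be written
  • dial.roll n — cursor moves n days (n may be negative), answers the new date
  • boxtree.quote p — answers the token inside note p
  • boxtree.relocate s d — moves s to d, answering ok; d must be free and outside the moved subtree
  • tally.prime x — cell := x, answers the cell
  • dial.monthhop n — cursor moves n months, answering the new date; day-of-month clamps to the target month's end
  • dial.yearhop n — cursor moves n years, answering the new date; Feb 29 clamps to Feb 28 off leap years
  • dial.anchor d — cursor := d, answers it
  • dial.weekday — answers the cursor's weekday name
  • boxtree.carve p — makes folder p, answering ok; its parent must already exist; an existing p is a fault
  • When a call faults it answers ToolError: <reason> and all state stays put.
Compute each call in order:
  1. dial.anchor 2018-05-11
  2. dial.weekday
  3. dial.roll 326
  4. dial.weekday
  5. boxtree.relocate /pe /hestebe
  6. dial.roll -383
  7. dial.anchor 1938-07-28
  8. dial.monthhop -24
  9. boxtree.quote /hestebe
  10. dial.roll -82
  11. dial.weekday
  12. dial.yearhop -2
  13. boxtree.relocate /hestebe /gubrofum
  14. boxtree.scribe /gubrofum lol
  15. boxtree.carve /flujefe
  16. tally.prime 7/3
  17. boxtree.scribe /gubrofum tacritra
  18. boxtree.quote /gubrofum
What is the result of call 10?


Answer: 1936-05-07

Derivation:
-> anchor(d→2018-05-11)
<- 2018-05-11
-> weekday()
<- Friday
-> roll(n→326)
<- 2019-04-02
-> weekday()
<- Tuesday
-> relocate(s→/pe, d→/hestebe)
<- ok
-> roll(n→-383)
<- 2018-03-15
-> anchor(d→1938-07-28)
<- 1938-07-28
-> monthhop(n→-24)
<- 1936-07-28
-> quote(p→/hestebe)
<- caprudrol
-> roll(n→-82)
<- 1936-05-07
-> weekday()
<- Thursday
-> yearhop(n→-2)
<- 1934-05-07
-> relocate(s→/hestebe, d→/gubrofum)
<- ok
-> scribe(p→/gubrofum, c→lol)
<- overwrote
-> carve(p→/flujefe)
<- ok
-> prime(x→7/3)
<- 7/3
-> scribe(p→/gubrofum, c→tacritra)
<- overwrote
-> quote(p→/gubrofum)
<- tacritra


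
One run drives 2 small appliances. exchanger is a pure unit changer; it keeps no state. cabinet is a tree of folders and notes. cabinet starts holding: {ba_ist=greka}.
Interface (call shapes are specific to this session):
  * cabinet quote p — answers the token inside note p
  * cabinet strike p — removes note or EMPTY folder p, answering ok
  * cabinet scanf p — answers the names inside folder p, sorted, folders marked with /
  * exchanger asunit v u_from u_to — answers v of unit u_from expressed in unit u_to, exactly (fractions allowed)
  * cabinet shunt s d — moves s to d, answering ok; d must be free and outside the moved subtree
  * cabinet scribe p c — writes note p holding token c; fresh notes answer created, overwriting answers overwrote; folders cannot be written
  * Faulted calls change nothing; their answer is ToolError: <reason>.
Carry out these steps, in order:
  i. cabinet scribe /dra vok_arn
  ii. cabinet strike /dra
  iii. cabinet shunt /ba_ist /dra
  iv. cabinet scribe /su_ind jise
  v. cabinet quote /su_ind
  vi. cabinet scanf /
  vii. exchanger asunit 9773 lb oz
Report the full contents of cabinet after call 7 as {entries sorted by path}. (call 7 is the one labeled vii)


Answer: {dra=greka, su_ind=jise}

Derivation:
·→ cabinet scribe(p→/dra, c→vok_arn)
·← created
·→ cabinet strike(p→/dra)
·← ok
·→ cabinet shunt(s→/ba_ist, d→/dra)
·← ok
·→ cabinet scribe(p→/su_ind, c→jise)
·← created
·→ cabinet quote(p→/su_ind)
·← jise
·→ cabinet scanf(p→/)
·← [dra, su_ind]
·→ exchanger asunit(v→9773, u_from→lb, u_to→oz)
·← 156368


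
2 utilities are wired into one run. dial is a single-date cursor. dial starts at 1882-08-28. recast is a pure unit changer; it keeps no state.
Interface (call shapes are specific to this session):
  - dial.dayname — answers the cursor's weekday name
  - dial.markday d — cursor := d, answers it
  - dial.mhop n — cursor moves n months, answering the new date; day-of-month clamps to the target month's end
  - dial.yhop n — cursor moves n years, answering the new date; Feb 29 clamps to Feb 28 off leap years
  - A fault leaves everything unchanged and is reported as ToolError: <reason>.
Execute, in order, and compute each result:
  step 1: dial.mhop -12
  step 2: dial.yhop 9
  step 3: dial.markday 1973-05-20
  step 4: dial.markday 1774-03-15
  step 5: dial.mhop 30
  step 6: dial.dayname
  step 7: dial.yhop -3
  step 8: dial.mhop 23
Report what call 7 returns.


Answer: 1773-09-15

Derivation:
// dial.mhop(n='-12') ~> 1881-08-28
// dial.yhop(n='9') ~> 1890-08-28
// dial.markday(d='1973-05-20') ~> 1973-05-20
// dial.markday(d='1774-03-15') ~> 1774-03-15
// dial.mhop(n='30') ~> 1776-09-15
// dial.dayname() ~> Sunday
// dial.yhop(n='-3') ~> 1773-09-15
// dial.mhop(n='23') ~> 1775-08-15
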